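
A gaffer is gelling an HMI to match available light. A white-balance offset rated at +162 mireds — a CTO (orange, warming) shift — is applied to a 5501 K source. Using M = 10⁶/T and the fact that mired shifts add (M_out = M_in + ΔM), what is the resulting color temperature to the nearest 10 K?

M_in = 10⁶/5501 = 181.79 mireds.
M_out = 181.79 + (+162) = 343.79 mireds.
T_out = 10⁶/343.79 = 2908.8 K → 2910 K.

2910 K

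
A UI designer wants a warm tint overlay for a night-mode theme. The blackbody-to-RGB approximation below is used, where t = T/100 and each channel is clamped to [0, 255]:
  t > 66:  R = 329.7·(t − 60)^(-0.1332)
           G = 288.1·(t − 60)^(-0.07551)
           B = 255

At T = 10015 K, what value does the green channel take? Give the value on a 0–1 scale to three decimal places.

t = 10015/100 = 100.15; the t > 66 branch applies.
G = 288.1·(100.15 − 60)^(-0.07551) = 288.1·40.15^(-0.07551) = 288.1·0.75667 = 217.996.
On a 0–1 scale: 217.996/255 = 0.8549 → 0.855.

0.855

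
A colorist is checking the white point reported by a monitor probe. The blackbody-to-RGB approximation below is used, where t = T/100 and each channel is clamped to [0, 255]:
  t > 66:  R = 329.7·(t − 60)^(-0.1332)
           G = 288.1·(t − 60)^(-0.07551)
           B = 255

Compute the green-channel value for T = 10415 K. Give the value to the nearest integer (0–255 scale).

216

t = 10415/100 = 104.15; the t > 66 branch applies.
G = 288.1·(104.15 − 60)^(-0.07551) = 288.1·44.15^(-0.07551) = 288.1·0.75126 = 216.439.
Rounded: 216.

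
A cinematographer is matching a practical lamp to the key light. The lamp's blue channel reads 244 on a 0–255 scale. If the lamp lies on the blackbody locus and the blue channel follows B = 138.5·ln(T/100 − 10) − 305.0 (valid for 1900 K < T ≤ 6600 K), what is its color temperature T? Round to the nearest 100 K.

6300 K

ln(t − 10) = (244 + 305.0) / 138.5 = 3.9639.
t − 10 = e^3.9639 = 52.662, so t = 62.662.
T = 100·t = 6266 K → 6300 K to the nearest 100 K.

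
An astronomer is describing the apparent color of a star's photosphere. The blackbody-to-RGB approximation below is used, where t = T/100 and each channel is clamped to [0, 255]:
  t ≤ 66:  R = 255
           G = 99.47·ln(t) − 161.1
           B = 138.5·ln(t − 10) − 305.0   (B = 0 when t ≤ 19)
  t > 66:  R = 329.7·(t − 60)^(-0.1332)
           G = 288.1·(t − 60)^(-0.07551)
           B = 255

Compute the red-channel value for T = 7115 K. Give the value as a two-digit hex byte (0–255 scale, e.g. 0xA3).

0xEF

t = 7115/100 = 71.15; the t > 66 branch applies.
R = 329.7·(71.15 − 60)^(-0.1332) = 329.7·11.15^(-0.1332) = 329.7·0.72528 = 239.123.
Rounded: 239; in hex, 0xEF.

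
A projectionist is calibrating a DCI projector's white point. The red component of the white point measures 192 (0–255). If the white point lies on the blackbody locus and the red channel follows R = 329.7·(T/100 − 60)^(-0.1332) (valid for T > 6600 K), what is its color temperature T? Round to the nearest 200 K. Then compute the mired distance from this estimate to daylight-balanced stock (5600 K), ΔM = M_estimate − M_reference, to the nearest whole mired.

-94 mireds

(t − 60)^(-0.1332) = 192/329.7 = 0.58235.
t − 60 = 0.58235^(1/-0.1332) = 0.58235^(-7.508) = 57.929, so t = 117.929.
T = 100·t = 11793 K → 11800 K to the nearest 200 K.
M_estimate = 10⁶/11800 = 84.75; M_reference = 10⁶/5600 = 178.57.
ΔM = 84.75 − 178.57 = -93.83 → -94 mireds.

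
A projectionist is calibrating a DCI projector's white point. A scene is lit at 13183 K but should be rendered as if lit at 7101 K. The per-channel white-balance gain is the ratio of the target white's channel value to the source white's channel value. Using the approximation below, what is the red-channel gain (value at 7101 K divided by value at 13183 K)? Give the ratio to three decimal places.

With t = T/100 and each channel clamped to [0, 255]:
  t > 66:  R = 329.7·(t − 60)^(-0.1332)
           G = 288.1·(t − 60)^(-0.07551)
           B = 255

At 13183 K (t = 131.83):
  R = 329.7·(131.83 − 60)^(-0.1332) = 329.7·71.83^(-0.1332) = 329.7·0.56590 = 186.577.
At 7101 K (t = 71.01):
  R = 329.7·(71.01 − 60)^(-0.1332) = 329.7·11.01^(-0.1332) = 329.7·0.72650 = 239.526.
Gain = 239.526 / 186.577 = 1.2838 → 1.284.

1.284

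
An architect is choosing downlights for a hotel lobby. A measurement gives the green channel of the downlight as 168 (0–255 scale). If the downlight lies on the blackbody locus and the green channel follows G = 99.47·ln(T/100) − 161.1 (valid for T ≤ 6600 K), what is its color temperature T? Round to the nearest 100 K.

ln t = (168 + 161.1) / 99.47 = 3.3085.
t = e^3.3085 = 27.345.
T = 100·t = 2735 K → 2700 K to the nearest 100 K.

2700 K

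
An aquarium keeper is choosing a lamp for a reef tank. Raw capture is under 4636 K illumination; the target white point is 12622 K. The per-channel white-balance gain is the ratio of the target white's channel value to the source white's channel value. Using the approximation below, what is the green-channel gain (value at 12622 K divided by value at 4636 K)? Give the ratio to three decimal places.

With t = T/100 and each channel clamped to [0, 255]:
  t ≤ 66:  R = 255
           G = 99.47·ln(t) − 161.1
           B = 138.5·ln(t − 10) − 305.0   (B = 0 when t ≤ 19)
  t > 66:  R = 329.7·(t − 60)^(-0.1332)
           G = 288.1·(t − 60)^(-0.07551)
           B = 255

At 4636 K (t = 46.36):
  G = 99.47·ln 46.36 − 161.1 = 99.47·3.8364 − 161.1 = 220.510.
At 12622 K (t = 126.22):
  G = 288.1·(126.22 − 60)^(-0.07551) = 288.1·66.22^(-0.07551) = 288.1·0.72861 = 209.913.
Gain = 209.913 / 220.510 = 0.9519 → 0.952.

0.952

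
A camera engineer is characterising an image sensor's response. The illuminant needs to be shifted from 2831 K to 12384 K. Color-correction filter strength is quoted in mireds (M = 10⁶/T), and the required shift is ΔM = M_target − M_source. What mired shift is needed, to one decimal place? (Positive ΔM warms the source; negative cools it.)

-272.5 mireds

M_source = 10⁶/2831 = 353.232; M_target = 10⁶/12384 = 80.749.
ΔM = 80.749 − 353.232 = -272.483 → -272.5 mireds, a cooling shift.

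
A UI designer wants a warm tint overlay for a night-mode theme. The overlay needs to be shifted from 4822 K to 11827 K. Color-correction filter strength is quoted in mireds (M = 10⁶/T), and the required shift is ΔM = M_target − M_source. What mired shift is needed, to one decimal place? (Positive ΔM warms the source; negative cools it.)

M_source = 10⁶/4822 = 207.383; M_target = 10⁶/11827 = 84.552.
ΔM = 84.552 − 207.383 = -122.831 → -122.8 mireds, a cooling shift.

-122.8 mireds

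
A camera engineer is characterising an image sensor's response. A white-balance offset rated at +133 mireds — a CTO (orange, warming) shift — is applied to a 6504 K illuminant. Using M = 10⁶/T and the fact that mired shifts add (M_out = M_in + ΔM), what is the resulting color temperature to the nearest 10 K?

M_in = 10⁶/6504 = 153.75 mireds.
M_out = 153.75 + (+133) = 286.75 mireds.
T_out = 10⁶/286.75 = 3487.3 K → 3490 K.

3490 K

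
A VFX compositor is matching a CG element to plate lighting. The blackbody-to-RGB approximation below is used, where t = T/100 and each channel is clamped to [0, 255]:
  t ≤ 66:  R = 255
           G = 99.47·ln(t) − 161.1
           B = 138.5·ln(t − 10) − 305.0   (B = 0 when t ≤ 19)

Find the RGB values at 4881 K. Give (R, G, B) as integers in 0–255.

(255, 226, 202)

t = 4881/100 = 48.81; the t ≤ 66 branch applies.
R = 255 by definition for t ≤ 66.
G = 99.47·ln 48.81 − 161.1 = 99.47·3.8879 − 161.1 = 225.633.
B = 138.5·ln(48.81 − 10) − 305.0 = 138.5·ln 38.81 − 305.0 = 138.5·3.6587 − 305.0 = 201.727.
Rounded: (255, 226, 202).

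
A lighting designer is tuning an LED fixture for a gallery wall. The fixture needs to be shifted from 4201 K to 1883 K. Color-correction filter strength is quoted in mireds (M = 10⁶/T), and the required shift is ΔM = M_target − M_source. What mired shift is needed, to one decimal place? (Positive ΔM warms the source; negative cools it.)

M_source = 10⁶/4201 = 238.039; M_target = 10⁶/1883 = 531.067.
ΔM = 531.067 − 238.039 = 293.029 → +293.0 mireds, a warming shift.

+293.0 mireds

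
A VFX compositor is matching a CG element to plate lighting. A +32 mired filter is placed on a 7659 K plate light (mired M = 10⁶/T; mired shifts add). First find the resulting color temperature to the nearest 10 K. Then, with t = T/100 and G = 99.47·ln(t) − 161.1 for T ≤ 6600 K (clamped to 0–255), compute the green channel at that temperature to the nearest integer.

M_in = 10⁶/7659 = 130.57; M_out = 130.57 + (+32) = 162.57.
T_out = 10⁶/162.57 = 6151.4 K → 6150 K; t = 61.5.
G = 99.47·ln 61.5 − 161.1 = 99.47·4.1190 − 161.1 = 248.621.
Rounded: 249.

249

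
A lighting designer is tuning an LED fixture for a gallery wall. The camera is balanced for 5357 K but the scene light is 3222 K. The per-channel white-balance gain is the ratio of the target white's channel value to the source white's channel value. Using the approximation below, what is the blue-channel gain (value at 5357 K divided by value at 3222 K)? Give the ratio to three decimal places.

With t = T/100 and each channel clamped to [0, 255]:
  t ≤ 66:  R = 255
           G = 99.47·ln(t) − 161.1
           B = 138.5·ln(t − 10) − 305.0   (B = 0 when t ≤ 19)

At 3222 K (t = 32.22):
  B = 138.5·ln(32.22 − 10) − 305.0 = 138.5·ln 22.22 − 305.0 = 138.5·3.1010 − 305.0 = 124.488.
At 5357 K (t = 53.57):
  B = 138.5·ln(53.57 − 10) − 305.0 = 138.5·ln 43.57 − 305.0 = 138.5·3.7744 − 305.0 = 217.750.
Gain = 217.750 / 124.488 = 1.7492 → 1.749.

1.749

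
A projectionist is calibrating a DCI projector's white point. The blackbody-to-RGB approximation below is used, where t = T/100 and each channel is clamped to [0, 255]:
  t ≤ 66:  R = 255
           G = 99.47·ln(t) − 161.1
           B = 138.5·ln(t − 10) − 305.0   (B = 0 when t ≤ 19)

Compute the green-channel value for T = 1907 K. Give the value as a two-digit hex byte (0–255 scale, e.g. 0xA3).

t = 1907/100 = 19.07; the t ≤ 66 branch applies.
G = 99.47·ln 19.07 − 161.1 = 99.47·2.9481 − 161.1 = 132.149.
Rounded: 132; in hex, 0x84.

0x84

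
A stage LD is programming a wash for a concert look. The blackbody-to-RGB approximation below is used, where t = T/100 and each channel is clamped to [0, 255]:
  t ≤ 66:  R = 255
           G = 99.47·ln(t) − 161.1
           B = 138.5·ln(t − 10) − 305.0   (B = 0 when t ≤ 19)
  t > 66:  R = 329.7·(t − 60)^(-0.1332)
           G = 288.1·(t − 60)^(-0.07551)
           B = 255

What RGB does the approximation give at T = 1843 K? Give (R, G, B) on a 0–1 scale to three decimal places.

(1.000, 0.505, 0.000)

t = 1843/100 = 18.43; the t ≤ 66 branch applies.
R = 255 by definition for t ≤ 66.
G = 99.47·ln 18.43 − 161.1 = 99.47·2.9140 − 161.1 = 128.754.
t = 18.43 ≤ 19, so B = 0.
Dividing each by 255: (1.0000, 0.5049, 0.0000) → (1.000, 0.505, 0.000).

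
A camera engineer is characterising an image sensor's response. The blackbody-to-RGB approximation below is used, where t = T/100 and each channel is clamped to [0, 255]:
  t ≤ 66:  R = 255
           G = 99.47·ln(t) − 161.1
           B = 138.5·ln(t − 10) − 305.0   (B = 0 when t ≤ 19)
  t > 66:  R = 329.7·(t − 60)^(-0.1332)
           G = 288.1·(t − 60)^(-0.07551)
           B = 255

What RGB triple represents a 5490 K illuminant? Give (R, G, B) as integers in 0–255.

(255, 237, 222)

t = 5490/100 = 54.9; the t ≤ 66 branch applies.
R = 255 by definition for t ≤ 66.
G = 99.47·ln 54.9 − 161.1 = 99.47·4.0055 − 161.1 = 237.328.
B = 138.5·ln(54.9 − 10) − 305.0 = 138.5·ln 44.9 − 305.0 = 138.5·3.8044 − 305.0 = 221.915.
Rounded: (255, 237, 222).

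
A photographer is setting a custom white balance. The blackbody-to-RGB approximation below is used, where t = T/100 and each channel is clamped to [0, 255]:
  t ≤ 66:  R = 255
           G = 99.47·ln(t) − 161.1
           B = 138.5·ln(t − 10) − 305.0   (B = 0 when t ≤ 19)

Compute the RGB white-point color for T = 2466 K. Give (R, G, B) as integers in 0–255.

t = 2466/100 = 24.66; the t ≤ 66 branch applies.
R = 255 by definition for t ≤ 66.
G = 99.47·ln 24.66 − 161.1 = 99.47·3.2052 − 161.1 = 157.720.
B = 138.5·ln(24.66 − 10) − 305.0 = 138.5·ln 14.66 − 305.0 = 138.5·2.6851 − 305.0 = 66.889.
Rounded: (255, 158, 67).

(255, 158, 67)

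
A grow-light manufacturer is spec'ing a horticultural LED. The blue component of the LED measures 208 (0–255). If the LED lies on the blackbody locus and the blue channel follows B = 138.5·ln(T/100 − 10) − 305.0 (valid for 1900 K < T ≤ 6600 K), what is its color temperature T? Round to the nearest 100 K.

5100 K

ln(t − 10) = (208 + 305.0) / 138.5 = 3.7040.
t − 10 = e^3.7040 = 40.608, so t = 50.608.
T = 100·t = 5061 K → 5100 K to the nearest 100 K.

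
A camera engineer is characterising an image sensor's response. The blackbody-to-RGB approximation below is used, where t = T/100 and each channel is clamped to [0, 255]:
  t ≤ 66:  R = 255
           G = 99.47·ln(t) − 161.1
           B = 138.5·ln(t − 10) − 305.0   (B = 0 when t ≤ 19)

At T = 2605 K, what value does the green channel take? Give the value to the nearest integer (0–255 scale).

t = 2605/100 = 26.05; the t ≤ 66 branch applies.
G = 99.47·ln 26.05 − 161.1 = 99.47·3.2600 − 161.1 = 163.174.
Rounded: 163.

163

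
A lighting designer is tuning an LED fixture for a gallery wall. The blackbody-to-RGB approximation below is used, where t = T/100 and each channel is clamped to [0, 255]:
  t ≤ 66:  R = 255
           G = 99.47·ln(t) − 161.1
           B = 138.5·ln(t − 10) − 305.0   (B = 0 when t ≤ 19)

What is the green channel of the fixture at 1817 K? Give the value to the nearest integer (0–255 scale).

127

t = 1817/100 = 18.17; the t ≤ 66 branch applies.
G = 99.47·ln 18.17 − 161.1 = 99.47·2.8998 − 161.1 = 127.340.
Rounded: 127.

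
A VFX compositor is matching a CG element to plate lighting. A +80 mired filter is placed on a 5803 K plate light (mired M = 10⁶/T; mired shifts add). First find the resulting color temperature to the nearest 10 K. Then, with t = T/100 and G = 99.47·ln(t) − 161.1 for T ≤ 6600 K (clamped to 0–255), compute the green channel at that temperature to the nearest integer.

M_in = 10⁶/5803 = 172.32; M_out = 172.32 + (+80) = 252.32.
T_out = 10⁶/252.32 = 3963.1 K → 3960 K; t = 39.6.
G = 99.47·ln 39.6 − 161.1 = 99.47·3.6788 − 161.1 = 204.833.
Rounded: 205.

205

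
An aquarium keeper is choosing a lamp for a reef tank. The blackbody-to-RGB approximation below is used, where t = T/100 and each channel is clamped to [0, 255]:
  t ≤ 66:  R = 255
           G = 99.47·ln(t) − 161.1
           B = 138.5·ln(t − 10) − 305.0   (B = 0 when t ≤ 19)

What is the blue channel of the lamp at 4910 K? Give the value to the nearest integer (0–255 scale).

t = 4910/100 = 49.1; the t ≤ 66 branch applies.
B = 138.5·ln(49.1 − 10) − 305.0 = 138.5·ln 39.1 − 305.0 = 138.5·3.6661 − 305.0 = 202.758.
Rounded: 203.

203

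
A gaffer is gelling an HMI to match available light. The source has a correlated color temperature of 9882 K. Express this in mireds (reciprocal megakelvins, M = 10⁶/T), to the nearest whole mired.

M = 10⁶ / 9882 = 101.194 → 101 mireds.

101 mireds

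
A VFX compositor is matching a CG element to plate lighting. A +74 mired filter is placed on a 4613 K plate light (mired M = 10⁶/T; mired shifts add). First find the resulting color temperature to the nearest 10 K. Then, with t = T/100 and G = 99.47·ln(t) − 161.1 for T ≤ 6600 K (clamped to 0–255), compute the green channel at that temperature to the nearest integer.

M_in = 10⁶/4613 = 216.78; M_out = 216.78 + (+74) = 290.78.
T_out = 10⁶/290.78 = 3439.0 K → 3440 K; t = 34.4.
G = 99.47·ln 34.4 − 161.1 = 99.47·3.5381 − 161.1 = 190.830.
Rounded: 191.

191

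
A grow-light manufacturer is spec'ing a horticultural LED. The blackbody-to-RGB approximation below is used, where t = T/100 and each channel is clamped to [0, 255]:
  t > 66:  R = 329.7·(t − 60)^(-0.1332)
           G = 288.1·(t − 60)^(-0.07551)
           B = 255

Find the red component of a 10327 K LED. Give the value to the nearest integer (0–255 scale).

200

t = 10327/100 = 103.27; the t > 66 branch applies.
R = 329.7·(103.27 − 60)^(-0.1332) = 329.7·43.27^(-0.1332) = 329.7·0.60542 = 199.608.
Rounded: 200.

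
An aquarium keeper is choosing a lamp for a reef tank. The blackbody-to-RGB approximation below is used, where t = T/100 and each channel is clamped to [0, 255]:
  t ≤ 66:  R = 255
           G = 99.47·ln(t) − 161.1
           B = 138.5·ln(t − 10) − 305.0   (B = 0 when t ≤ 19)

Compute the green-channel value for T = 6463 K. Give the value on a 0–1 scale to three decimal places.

t = 6463/100 = 64.63; the t ≤ 66 branch applies.
G = 99.47·ln 64.63 − 161.1 = 99.47·4.1687 − 161.1 = 253.558.
On a 0–1 scale: 253.558/255 = 0.9943 → 0.994.

0.994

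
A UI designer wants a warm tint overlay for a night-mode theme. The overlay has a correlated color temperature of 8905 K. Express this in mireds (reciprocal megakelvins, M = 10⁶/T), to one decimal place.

112.3 mireds

M = 10⁶ / 8905 = 112.296 → 112.3 mireds.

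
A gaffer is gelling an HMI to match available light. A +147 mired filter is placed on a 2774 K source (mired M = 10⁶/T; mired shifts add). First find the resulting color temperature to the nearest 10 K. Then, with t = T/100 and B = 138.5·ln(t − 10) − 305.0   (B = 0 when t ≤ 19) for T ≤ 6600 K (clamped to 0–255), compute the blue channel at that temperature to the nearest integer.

10

M_in = 10⁶/2774 = 360.49; M_out = 360.49 + (+147) = 507.49.
T_out = 10⁶/507.49 = 1970.5 K → 1970 K; t = 19.7.
B = 138.5·ln(19.7 − 10) − 305.0 = 138.5·ln 9.7 − 305.0 = 138.5·2.2721 − 305.0 = 9.689.
Rounded: 10.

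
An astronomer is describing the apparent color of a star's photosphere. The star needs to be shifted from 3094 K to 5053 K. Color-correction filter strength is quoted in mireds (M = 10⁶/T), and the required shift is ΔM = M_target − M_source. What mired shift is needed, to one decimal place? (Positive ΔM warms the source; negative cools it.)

M_source = 10⁶/3094 = 323.206; M_target = 10⁶/5053 = 197.902.
ΔM = 197.902 − 323.206 = -125.304 → -125.3 mireds, a cooling shift.

-125.3 mireds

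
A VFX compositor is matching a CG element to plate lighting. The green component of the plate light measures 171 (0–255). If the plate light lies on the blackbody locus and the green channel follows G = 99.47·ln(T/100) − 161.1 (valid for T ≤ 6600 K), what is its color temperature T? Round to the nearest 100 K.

ln t = (171 + 161.1) / 99.47 = 3.3387.
t = e^3.3387 = 28.182.
T = 100·t = 2818 K → 2800 K to the nearest 100 K.

2800 K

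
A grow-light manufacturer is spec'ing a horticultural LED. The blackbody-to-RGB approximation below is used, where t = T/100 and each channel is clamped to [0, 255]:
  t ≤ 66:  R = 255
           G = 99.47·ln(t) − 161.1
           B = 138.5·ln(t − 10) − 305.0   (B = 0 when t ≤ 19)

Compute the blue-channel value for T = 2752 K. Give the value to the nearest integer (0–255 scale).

t = 2752/100 = 27.52; the t ≤ 66 branch applies.
B = 138.5·ln(27.52 − 10) − 305.0 = 138.5·ln 17.52 − 305.0 = 138.5·2.8633 − 305.0 = 91.573.
Rounded: 92.

92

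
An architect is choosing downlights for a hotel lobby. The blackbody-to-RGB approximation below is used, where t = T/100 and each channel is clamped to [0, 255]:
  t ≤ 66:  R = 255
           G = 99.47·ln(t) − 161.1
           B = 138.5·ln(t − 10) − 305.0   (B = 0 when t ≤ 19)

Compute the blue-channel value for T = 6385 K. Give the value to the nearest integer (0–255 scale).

t = 6385/100 = 63.85; the t ≤ 66 branch applies.
B = 138.5·ln(63.85 − 10) − 305.0 = 138.5·ln 53.85 − 305.0 = 138.5·3.9862 − 305.0 = 247.089.
Rounded: 247.

247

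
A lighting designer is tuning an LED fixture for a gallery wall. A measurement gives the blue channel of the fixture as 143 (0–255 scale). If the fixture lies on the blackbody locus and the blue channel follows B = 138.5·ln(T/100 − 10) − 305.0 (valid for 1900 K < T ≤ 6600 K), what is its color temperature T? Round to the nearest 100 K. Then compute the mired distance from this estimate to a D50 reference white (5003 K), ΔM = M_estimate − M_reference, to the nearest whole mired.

ln(t − 10) = (143 + 305.0) / 138.5 = 3.2347.
t − 10 = e^3.2347 = 25.398, so t = 35.398.
T = 100·t = 3540 K → 3500 K to the nearest 100 K.
M_estimate = 10⁶/3500 = 285.71; M_reference = 10⁶/5003 = 199.88.
ΔM = 285.71 − 199.88 = 85.83 → +86 mireds.

+86 mireds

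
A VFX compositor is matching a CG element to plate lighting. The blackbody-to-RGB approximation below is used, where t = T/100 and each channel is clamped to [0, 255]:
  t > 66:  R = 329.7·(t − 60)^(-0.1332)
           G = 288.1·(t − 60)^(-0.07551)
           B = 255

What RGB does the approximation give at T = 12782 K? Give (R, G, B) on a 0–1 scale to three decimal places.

t = 12782/100 = 127.82; the t > 66 branch applies.
R = 329.7·(127.82 − 60)^(-0.1332) = 329.7·67.82^(-0.1332) = 329.7·0.57025 = 188.010.
G = 288.1·(127.82 − 60)^(-0.07551) = 288.1·67.82^(-0.07551) = 288.1·0.72730 = 209.535.
B = 255 by definition for t > 66.
Dividing each by 255: (0.7373, 0.8217, 1.0000) → (0.737, 0.822, 1.000).

(0.737, 0.822, 1.000)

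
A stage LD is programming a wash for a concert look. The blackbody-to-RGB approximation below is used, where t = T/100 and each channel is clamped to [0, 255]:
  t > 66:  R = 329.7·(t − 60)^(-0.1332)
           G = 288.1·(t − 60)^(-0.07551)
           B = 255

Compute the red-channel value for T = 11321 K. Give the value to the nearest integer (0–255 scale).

t = 11321/100 = 113.21; the t > 66 branch applies.
R = 329.7·(113.21 − 60)^(-0.1332) = 329.7·53.21^(-0.1332) = 329.7·0.58898 = 194.185.
Rounded: 194.

194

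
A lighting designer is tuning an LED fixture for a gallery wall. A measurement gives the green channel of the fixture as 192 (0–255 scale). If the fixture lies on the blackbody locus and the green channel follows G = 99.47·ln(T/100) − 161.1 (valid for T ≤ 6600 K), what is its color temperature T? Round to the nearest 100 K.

3500 K

ln t = (192 + 161.1) / 99.47 = 3.5498.
t = e^3.5498 = 34.807.
T = 100·t = 3481 K → 3500 K to the nearest 100 K.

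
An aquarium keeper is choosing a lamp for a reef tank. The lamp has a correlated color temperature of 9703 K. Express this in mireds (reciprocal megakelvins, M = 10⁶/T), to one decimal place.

M = 10⁶ / 9703 = 103.061 → 103.1 mireds.

103.1 mireds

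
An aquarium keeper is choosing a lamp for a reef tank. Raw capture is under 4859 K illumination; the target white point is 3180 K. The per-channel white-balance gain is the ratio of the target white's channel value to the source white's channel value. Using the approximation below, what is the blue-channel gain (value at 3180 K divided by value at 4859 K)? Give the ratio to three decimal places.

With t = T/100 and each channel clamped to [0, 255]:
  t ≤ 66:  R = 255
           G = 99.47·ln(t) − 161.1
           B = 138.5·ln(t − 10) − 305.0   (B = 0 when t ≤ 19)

0.606

At 4859 K (t = 48.59):
  B = 138.5·ln(48.59 − 10) − 305.0 = 138.5·ln 38.59 − 305.0 = 138.5·3.6530 − 305.0 = 200.940.
At 3180 K (t = 31.8):
  B = 138.5·ln(31.8 − 10) − 305.0 = 138.5·ln 21.8 − 305.0 = 138.5·3.0819 − 305.0 = 121.845.
Gain = 121.845 / 200.940 = 0.6064 → 0.606.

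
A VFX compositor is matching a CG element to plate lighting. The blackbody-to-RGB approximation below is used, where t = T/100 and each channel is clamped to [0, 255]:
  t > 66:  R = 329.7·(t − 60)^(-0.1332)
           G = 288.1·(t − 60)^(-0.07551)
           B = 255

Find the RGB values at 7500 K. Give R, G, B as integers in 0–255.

R=230, G=235, B=255

t = 7500/100 = 75; the t > 66 branch applies.
R = 329.7·(75 − 60)^(-0.1332) = 329.7·15^(-0.1332) = 329.7·0.69718 = 229.860.
G = 288.1·(75 − 60)^(-0.07551) = 288.1·15^(-0.07551) = 288.1·0.81507 = 234.821.
B = 255 by definition for t > 66.
Rounded: (230, 235, 255).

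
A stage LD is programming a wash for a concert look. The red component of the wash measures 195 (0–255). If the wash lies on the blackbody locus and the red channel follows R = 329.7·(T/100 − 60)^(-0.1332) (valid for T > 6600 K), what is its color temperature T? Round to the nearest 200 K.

11200 K

(t − 60)^(-0.1332) = 195/329.7 = 0.59145.
t − 60 = 0.59145^(1/-0.1332) = 0.59145^(-7.508) = 51.564, so t = 111.564.
T = 100·t = 11156 K → 11200 K to the nearest 200 K.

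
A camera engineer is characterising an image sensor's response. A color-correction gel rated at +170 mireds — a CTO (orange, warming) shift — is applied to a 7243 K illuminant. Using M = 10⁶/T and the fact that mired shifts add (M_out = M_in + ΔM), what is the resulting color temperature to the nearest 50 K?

3250 K

M_in = 10⁶/7243 = 138.06 mireds.
M_out = 138.06 + (+170) = 308.06 mireds.
T_out = 10⁶/308.06 = 3246.1 K → 3250 K.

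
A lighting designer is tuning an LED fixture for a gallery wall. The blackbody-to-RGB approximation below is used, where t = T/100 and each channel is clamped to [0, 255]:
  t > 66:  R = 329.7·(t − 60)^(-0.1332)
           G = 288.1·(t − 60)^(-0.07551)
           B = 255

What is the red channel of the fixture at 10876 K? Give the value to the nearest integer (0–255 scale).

196

t = 10876/100 = 108.76; the t > 66 branch applies.
R = 329.7·(108.76 − 60)^(-0.1332) = 329.7·48.76^(-0.1332) = 329.7·0.59587 = 196.458.
Rounded: 196.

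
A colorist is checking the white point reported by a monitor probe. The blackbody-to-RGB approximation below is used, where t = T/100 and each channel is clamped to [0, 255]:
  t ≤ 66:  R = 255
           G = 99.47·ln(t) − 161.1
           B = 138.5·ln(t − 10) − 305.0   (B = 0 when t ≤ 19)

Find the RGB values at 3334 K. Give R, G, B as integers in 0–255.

t = 3334/100 = 33.34; the t ≤ 66 branch applies.
R = 255 by definition for t ≤ 66.
G = 99.47·ln 33.34 − 161.1 = 99.47·3.5068 − 161.1 = 187.717.
B = 138.5·ln(33.34 − 10) − 305.0 = 138.5·ln 23.34 − 305.0 = 138.5·3.1502 − 305.0 = 131.298.
Rounded: (255, 188, 131).

R=255, G=188, B=131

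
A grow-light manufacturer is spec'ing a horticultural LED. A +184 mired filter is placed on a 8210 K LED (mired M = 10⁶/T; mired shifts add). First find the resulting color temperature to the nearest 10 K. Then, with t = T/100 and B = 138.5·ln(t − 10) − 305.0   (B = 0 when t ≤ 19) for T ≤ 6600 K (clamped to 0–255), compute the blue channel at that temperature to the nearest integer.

M_in = 10⁶/8210 = 121.80; M_out = 121.80 + (+184) = 305.80.
T_out = 10⁶/305.80 = 3270.1 K → 3270 K; t = 32.7.
B = 138.5·ln(32.7 − 10) − 305.0 = 138.5·ln 22.7 − 305.0 = 138.5·3.1224 − 305.0 = 127.448.
Rounded: 127.

127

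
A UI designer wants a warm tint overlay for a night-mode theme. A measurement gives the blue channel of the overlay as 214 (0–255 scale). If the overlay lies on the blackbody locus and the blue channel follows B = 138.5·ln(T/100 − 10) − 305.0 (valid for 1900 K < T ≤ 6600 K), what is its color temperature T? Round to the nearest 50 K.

ln(t − 10) = (214 + 305.0) / 138.5 = 3.7473.
t − 10 = e^3.7473 = 42.406, so t = 52.406.
T = 100·t = 5241 K → 5250 K to the nearest 50 K.

5250 K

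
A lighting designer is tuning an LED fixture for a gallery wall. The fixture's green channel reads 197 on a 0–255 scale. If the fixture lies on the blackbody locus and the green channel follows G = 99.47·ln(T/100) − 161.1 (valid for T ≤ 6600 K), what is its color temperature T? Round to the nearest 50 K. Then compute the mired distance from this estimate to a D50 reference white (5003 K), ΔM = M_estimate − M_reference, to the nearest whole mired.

+74 mireds

ln t = (197 + 161.1) / 99.47 = 3.6001.
t = e^3.6001 = 36.601.
T = 100·t = 3660 K → 3650 K to the nearest 50 K.
M_estimate = 10⁶/3650 = 273.97; M_reference = 10⁶/5003 = 199.88.
ΔM = 273.97 − 199.88 = 74.09 → +74 mireds.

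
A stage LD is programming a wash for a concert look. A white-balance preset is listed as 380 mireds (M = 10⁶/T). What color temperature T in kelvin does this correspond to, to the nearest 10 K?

2630 K

T = 10⁶ / 380 = 2631.58 K → 2630 K.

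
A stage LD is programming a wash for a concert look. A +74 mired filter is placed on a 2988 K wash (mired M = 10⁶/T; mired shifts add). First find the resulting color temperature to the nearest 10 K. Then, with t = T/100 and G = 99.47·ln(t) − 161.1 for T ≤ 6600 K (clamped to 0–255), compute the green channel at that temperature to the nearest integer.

M_in = 10⁶/2988 = 334.67; M_out = 334.67 + (+74) = 408.67.
T_out = 10⁶/408.67 = 2446.9 K → 2450 K; t = 24.5.
G = 99.47·ln 24.5 − 161.1 = 99.47·3.1987 − 161.1 = 157.072.
Rounded: 157.

157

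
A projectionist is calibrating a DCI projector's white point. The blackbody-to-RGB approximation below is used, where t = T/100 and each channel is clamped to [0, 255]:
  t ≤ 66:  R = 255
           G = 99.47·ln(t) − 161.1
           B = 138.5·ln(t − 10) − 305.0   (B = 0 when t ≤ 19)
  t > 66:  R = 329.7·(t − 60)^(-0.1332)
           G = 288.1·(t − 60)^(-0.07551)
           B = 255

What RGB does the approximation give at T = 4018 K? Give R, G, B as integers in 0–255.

R=255, G=206, B=167

t = 4018/100 = 40.18; the t ≤ 66 branch applies.
R = 255 by definition for t ≤ 66.
G = 99.47·ln 40.18 − 161.1 = 99.47·3.6934 − 161.1 = 206.279.
B = 138.5·ln(40.18 − 10) − 305.0 = 138.5·ln 30.18 − 305.0 = 138.5·3.4072 − 305.0 = 166.894.
Rounded: (255, 206, 167).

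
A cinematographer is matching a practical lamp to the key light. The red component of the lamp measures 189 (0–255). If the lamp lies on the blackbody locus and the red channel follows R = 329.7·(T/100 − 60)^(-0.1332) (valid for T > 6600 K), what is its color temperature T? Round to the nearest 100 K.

12500 K

(t − 60)^(-0.1332) = 189/329.7 = 0.57325.
t − 60 = 0.57325^(1/-0.1332) = 0.57325^(-7.508) = 65.199, so t = 125.199.
T = 100·t = 12520 K → 12500 K to the nearest 100 K.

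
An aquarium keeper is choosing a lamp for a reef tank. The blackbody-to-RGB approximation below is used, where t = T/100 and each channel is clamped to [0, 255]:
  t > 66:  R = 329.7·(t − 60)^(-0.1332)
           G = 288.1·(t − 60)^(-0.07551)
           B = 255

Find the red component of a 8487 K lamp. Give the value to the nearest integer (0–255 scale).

215

t = 8487/100 = 84.87; the t > 66 branch applies.
R = 329.7·(84.87 − 60)^(-0.1332) = 329.7·24.87^(-0.1332) = 329.7·0.65177 = 214.889.
Rounded: 215.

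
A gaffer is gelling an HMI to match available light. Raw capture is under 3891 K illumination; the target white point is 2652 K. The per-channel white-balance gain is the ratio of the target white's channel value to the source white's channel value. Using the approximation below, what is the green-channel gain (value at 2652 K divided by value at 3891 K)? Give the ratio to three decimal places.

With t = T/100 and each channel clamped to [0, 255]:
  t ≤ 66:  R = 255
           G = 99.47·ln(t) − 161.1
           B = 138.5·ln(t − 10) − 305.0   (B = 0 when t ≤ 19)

0.812

At 3891 K (t = 38.91):
  G = 99.47·ln 38.91 − 161.1 = 99.47·3.6613 − 161.1 = 203.085.
At 2652 K (t = 26.52):
  G = 99.47·ln 26.52 − 161.1 = 99.47·3.2779 − 161.1 = 164.953.
Gain = 164.953 / 203.085 = 0.8122 → 0.812.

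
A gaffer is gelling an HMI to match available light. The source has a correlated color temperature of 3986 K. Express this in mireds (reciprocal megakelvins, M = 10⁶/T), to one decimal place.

250.9 mireds

M = 10⁶ / 3986 = 250.878 → 250.9 mireds.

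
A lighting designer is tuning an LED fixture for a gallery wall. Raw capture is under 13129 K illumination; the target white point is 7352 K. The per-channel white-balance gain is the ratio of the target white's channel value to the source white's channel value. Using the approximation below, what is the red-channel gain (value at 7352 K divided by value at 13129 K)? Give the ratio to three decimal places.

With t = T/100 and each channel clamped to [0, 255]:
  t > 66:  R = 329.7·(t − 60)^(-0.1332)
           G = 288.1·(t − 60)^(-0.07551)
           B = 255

At 13129 K (t = 131.29):
  R = 329.7·(131.29 − 60)^(-0.1332) = 329.7·71.29^(-0.1332) = 329.7·0.56647 = 186.765.
At 7352 K (t = 73.52):
  R = 329.7·(73.52 − 60)^(-0.1332) = 329.7·13.52^(-0.1332) = 329.7·0.70689 = 233.063.
Gain = 233.063 / 186.765 = 1.2479 → 1.248.

1.248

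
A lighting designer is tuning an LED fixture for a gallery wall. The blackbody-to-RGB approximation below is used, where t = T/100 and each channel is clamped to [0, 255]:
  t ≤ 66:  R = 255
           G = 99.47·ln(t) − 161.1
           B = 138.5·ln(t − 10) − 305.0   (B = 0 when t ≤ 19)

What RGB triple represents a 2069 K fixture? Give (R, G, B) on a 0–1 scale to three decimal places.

t = 2069/100 = 20.69; the t ≤ 66 branch applies.
R = 255 by definition for t ≤ 66.
G = 99.47·ln 20.69 − 161.1 = 99.47·3.0297 − 161.1 = 140.259.
B = 138.5·ln(20.69 − 10) − 305.0 = 138.5·ln 10.69 − 305.0 = 138.5·2.3693 − 305.0 = 23.149.
Dividing each by 255: (1.0000, 0.5500, 0.0908) → (1.000, 0.550, 0.091).

(1.000, 0.550, 0.091)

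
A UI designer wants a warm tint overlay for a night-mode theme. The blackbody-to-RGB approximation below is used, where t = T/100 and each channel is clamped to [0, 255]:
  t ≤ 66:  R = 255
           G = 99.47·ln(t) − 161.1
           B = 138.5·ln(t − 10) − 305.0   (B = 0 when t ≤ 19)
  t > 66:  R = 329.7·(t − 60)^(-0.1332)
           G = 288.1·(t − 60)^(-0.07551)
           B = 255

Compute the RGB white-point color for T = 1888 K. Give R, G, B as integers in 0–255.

R=255, G=131, B=0

t = 1888/100 = 18.88; the t ≤ 66 branch applies.
R = 255 by definition for t ≤ 66.
G = 99.47·ln 18.88 − 161.1 = 99.47·2.9381 − 161.1 = 131.153.
t = 18.88 ≤ 19, so B = 0.
Rounded: (255, 131, 0).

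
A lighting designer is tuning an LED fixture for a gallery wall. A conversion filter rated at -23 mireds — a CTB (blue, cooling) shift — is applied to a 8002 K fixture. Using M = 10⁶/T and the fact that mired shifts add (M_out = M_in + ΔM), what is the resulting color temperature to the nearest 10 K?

9810 K

M_in = 10⁶/8002 = 124.97 mireds.
M_out = 124.97 + (-23) = 101.97 mireds.
T_out = 10⁶/101.97 = 9806.9 K → 9810 K.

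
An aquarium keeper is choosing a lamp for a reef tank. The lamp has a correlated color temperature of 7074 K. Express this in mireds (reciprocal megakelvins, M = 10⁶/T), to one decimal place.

141.4 mireds

M = 10⁶ / 7074 = 141.363 → 141.4 mireds.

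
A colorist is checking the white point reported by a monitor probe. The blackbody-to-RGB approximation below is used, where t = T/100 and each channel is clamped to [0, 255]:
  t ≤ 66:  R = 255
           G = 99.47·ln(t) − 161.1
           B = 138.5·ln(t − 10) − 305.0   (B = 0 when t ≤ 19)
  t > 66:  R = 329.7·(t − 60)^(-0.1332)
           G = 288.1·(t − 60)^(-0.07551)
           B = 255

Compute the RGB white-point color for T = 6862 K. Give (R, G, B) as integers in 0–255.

(247, 245, 255)

t = 6862/100 = 68.62; the t > 66 branch applies.
R = 329.7·(68.62 − 60)^(-0.1332) = 329.7·8.62^(-0.1332) = 329.7·0.75057 = 247.462.
G = 288.1·(68.62 − 60)^(-0.07551) = 288.1·8.62^(-0.07551) = 288.1·0.84988 = 244.852.
B = 255 by definition for t > 66.
Rounded: (247, 245, 255).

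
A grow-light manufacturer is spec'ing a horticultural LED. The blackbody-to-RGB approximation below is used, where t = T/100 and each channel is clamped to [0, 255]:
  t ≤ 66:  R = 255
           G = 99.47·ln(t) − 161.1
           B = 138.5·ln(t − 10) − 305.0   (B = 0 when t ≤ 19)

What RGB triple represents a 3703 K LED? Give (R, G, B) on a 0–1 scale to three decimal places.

t = 3703/100 = 37.03; the t ≤ 66 branch applies.
R = 255 by definition for t ≤ 66.
G = 99.47·ln 37.03 − 161.1 = 99.47·3.6117 − 161.1 = 198.159.
B = 138.5·ln(37.03 − 10) − 305.0 = 138.5·ln 27.03 − 305.0 = 138.5·3.2969 − 305.0 = 151.627.
Dividing each by 255: (1.0000, 0.7771, 0.5946) → (1.000, 0.777, 0.595).

(1.000, 0.777, 0.595)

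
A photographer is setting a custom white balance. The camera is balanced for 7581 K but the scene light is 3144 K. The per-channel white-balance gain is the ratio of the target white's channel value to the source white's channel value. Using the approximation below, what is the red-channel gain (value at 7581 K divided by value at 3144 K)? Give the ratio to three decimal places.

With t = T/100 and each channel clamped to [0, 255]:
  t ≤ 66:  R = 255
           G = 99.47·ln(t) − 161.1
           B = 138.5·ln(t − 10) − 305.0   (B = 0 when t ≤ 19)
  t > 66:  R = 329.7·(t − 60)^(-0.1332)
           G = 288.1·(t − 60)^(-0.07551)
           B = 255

0.895

At 3144 K (t = 31.44):
  R = 255 by definition for t ≤ 66.
At 7581 K (t = 75.81):
  R = 329.7·(75.81 − 60)^(-0.1332) = 329.7·15.81^(-0.1332) = 329.7·0.69231 = 228.255.
Gain = 228.255 / 255.000 = 0.8951 → 0.895.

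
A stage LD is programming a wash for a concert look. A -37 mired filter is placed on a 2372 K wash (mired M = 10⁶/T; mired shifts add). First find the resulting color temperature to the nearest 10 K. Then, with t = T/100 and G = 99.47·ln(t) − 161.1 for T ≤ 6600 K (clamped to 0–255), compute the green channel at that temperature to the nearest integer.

M_in = 10⁶/2372 = 421.59; M_out = 421.59 + (-37) = 384.59.
T_out = 10⁶/384.59 = 2600.2 K → 2600 K; t = 26.
G = 99.47·ln 26 − 161.1 = 99.47·3.2581 − 161.1 = 162.983.
Rounded: 163.

163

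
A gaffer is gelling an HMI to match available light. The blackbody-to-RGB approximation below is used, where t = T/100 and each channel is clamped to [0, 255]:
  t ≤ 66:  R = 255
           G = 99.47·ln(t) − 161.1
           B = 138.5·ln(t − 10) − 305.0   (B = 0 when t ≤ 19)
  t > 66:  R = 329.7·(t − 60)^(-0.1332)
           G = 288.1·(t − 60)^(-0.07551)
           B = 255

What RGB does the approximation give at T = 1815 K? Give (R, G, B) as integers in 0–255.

(255, 127, 0)

t = 1815/100 = 18.15; the t ≤ 66 branch applies.
R = 255 by definition for t ≤ 66.
G = 99.47·ln 18.15 − 161.1 = 99.47·2.8987 − 161.1 = 127.231.
t = 18.15 ≤ 19, so B = 0.
Rounded: (255, 127, 0).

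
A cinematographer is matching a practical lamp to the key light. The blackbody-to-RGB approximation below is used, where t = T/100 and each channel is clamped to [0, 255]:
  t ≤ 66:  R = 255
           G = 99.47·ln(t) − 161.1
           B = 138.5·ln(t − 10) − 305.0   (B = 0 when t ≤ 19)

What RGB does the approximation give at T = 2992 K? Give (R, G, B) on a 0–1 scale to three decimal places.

(1.000, 0.694, 0.429)

t = 2992/100 = 29.92; the t ≤ 66 branch applies.
R = 255 by definition for t ≤ 66.
G = 99.47·ln 29.92 − 161.1 = 99.47·3.3985 − 161.1 = 176.951.
B = 138.5·ln(29.92 − 10) − 305.0 = 138.5·ln 19.92 − 305.0 = 138.5·2.9917 − 305.0 = 109.354.
Dividing each by 255: (1.0000, 0.6939, 0.4288) → (1.000, 0.694, 0.429).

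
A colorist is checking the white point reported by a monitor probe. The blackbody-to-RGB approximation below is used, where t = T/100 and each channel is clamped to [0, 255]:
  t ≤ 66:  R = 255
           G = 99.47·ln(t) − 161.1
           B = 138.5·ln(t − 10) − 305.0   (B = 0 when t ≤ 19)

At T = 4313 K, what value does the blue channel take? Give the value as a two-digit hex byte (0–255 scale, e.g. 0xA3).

0xB4

t = 4313/100 = 43.13; the t ≤ 66 branch applies.
B = 138.5·ln(43.13 − 10) − 305.0 = 138.5·ln 33.13 − 305.0 = 138.5·3.5004 − 305.0 = 179.811.
Rounded: 180; in hex, 0xB4.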